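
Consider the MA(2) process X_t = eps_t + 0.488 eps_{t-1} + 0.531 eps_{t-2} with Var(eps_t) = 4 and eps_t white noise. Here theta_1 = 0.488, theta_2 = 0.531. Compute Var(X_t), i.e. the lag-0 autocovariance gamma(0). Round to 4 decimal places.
\gamma(0) = 6.0804

For an MA(q) process X_t = eps_t + sum_i theta_i eps_{t-i} with
Var(eps_t) = sigma^2, the variance is
  gamma(0) = sigma^2 * (1 + sum_i theta_i^2).
  sum_i theta_i^2 = (0.488)^2 + (0.531)^2 = 0.238144 + 0.281961 = 0.520105.
  gamma(0) = 4 * (1 + 0.520105) = 4 * 1.520105 = 6.08042, which rounds to 6.0804.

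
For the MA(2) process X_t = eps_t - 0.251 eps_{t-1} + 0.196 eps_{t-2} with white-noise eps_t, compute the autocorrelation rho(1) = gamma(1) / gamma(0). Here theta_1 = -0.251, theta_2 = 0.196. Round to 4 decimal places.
\rho(1) = -0.2726

For an MA(q) process with theta_0 = 1, the autocovariance is
  gamma(k) = sigma^2 * sum_{i=0..q-k} theta_i * theta_{i+k},
and rho(k) = gamma(k) / gamma(0). Sigma^2 cancels.
  numerator   = (1)*(-0.251) + (-0.251)*(0.196) = -0.300196.
  denominator = (1)^2 + (-0.251)^2 + (0.196)^2 = 1.101417.
  rho(1) = -0.300196 / 1.101417 = -0.2726.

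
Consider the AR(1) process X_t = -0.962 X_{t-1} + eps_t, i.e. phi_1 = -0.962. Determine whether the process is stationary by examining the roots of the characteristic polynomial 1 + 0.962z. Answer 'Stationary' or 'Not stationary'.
\text{Stationary}

The AR(p) characteristic polynomial is P(z) = 1 + 0.962z.
Stationarity requires all roots to lie outside the unit circle, i.e. |z| > 1 for every root.
This is linear in z: 1 + (0.962) z = 0  =>  z = -1/(0.962) = -1.039501,  |z| = 1.039501.
Moduli of all roots: 1.0395.
All moduli strictly greater than 1? Yes.
Verdict: Stationary.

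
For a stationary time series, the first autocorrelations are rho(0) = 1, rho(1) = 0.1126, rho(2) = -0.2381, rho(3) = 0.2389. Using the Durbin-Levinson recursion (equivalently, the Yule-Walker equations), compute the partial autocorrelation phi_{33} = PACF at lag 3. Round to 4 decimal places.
\phi_{33} = 0.3260

The PACF at lag k is phi_{kk}, the last component of the solution
to the Yule-Walker system G_k phi = r_k where
  (G_k)_{ij} = rho(|i - j|), (r_k)_i = rho(i), i,j = 1..k.
Equivalently, Durbin-Levinson gives phi_{kk} iteratively:
  phi_{11} = rho(1)
  phi_{kk} = [rho(k) - sum_{j=1..k-1} phi_{k-1,j} rho(k-j)]
            / [1 - sum_{j=1..k-1} phi_{k-1,j} rho(j)],
  phi_{k,j} = phi_{k-1,j} - phi_{kk} phi_{k-1,k-j},  j = 1..k-1.
Step k = 1:
  phi_11 = rho(1) = 0.1126.
Step k = 2:
  phi_22 = [rho(2) - phi_11 rho(1)] / [1 - phi_11 rho(1)] = [-0.2381 - (0.1126)(0.1126)] / [1 - (0.1126)(0.1126)]
         = -0.25077876 / 0.98732124 = -0.253999.
  Update: phi_21 = phi_11 - phi_22 phi_11 = 0.1126 - (-0.253999)(0.1126) = 0.1412.
Step k = 3:
  phi_33 = [rho(3) - phi_21 rho(2) - phi_22 rho(1)] / [1 - phi_21 rho(1) - phi_22 rho(2)]
    numerator   = 0.2389 - (0.1412)(-0.2381) - (-0.253999)(0.1126) = 0.3011201
    denominator = 1 - (0.1412)(0.1126) - (-0.253999)(-0.2381) = 0.92362365
  phi_33 = 0.3011201 / 0.92362365 = 0.326.
Therefore phi_{33} = 0.3260.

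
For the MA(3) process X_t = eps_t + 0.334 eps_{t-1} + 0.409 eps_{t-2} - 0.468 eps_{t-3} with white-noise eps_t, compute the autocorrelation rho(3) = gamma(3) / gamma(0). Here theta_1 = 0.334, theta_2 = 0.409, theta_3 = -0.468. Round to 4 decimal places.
\rho(3) = -0.3124

For an MA(q) process with theta_0 = 1, the autocovariance is
  gamma(k) = sigma^2 * sum_{i=0..q-k} theta_i * theta_{i+k},
and rho(k) = gamma(k) / gamma(0). Sigma^2 cancels.
  numerator   = (1)*(-0.468) = -0.468.
  denominator = (1)^2 + (0.334)^2 + (0.409)^2 + (-0.468)^2 = 1.497861.
  rho(3) = -0.468 / 1.497861 = -0.3124.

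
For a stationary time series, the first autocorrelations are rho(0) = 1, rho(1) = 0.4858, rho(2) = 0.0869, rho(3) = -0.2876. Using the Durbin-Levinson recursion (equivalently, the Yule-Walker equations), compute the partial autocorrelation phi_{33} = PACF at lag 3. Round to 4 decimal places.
\phi_{33} = -0.3310

The PACF at lag k is phi_{kk}, the last component of the solution
to the Yule-Walker system G_k phi = r_k where
  (G_k)_{ij} = rho(|i - j|), (r_k)_i = rho(i), i,j = 1..k.
Equivalently, Durbin-Levinson gives phi_{kk} iteratively:
  phi_{11} = rho(1)
  phi_{kk} = [rho(k) - sum_{j=1..k-1} phi_{k-1,j} rho(k-j)]
            / [1 - sum_{j=1..k-1} phi_{k-1,j} rho(j)],
  phi_{k,j} = phi_{k-1,j} - phi_{kk} phi_{k-1,k-j},  j = 1..k-1.
Step k = 1:
  phi_11 = rho(1) = 0.4858.
Step k = 2:
  phi_22 = [rho(2) - phi_11 rho(1)] / [1 - phi_11 rho(1)] = [0.0869 - (0.4858)(0.4858)] / [1 - (0.4858)(0.4858)]
         = -0.14910164 / 0.76399836 = -0.19516.
  Update: phi_21 = phi_11 - phi_22 phi_11 = 0.4858 - (-0.19516)(0.4858) = 0.580609.
Step k = 3:
  phi_33 = [rho(3) - phi_21 rho(2) - phi_22 rho(1)] / [1 - phi_21 rho(1) - phi_22 rho(2)]
    numerator   = -0.2876 - (0.580609)(0.0869) - (-0.19516)(0.4858) = -0.24324633
    denominator = 1 - (0.580609)(0.4858) - (-0.19516)(0.0869) = 0.73489974
  phi_33 = -0.24324633 / 0.73489974 = -0.331.
Therefore phi_{33} = -0.3310.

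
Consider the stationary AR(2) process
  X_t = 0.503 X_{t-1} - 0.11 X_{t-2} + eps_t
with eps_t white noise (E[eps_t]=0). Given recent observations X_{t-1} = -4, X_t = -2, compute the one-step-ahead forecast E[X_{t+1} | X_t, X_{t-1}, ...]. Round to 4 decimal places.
E[X_{t+1} \mid \mathcal F_t] = -0.5660

For an AR(p) model X_t = c + sum_i phi_i X_{t-i} + eps_t, the
one-step-ahead conditional mean is
  E[X_{t+1} | X_t, ...] = c + sum_i phi_i X_{t+1-i}.
Substitute known values:
  E[X_{t+1} | ...] = (0.503) * (-2) + (-0.11) * (-4)
                   = -0.5660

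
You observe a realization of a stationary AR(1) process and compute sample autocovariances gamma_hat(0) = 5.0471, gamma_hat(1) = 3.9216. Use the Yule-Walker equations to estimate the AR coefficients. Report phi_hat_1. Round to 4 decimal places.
\hat\phi_{1} = 0.7770

The Yule-Walker equations for an AR(p) process read, in matrix form,
  Gamma_p phi = r_p,   with   (Gamma_p)_{ij} = gamma(|i - j|),
                       (r_p)_i = gamma(i),   i,j = 1..p.
Substitute the sample gammas (Toeplitz matrix and right-hand side of size 1):
  Gamma_p = [[5.0471]]
  r_p     = [3.9216]
With p = 1 this is the single equation gamma(0) phi_1 = gamma(1):
  phi_hat_1 = gamma(1) / gamma(0) = 3.9216 / 5.0471 = 0.7770.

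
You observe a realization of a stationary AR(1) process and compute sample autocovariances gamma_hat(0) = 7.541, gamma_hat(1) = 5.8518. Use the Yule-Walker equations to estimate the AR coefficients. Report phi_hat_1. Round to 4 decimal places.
\hat\phi_{1} = 0.7760

The Yule-Walker equations for an AR(p) process read, in matrix form,
  Gamma_p phi = r_p,   with   (Gamma_p)_{ij} = gamma(|i - j|),
                       (r_p)_i = gamma(i),   i,j = 1..p.
Substitute the sample gammas (Toeplitz matrix and right-hand side of size 1):
  Gamma_p = [[7.541]]
  r_p     = [5.8518]
With p = 1 this is the single equation gamma(0) phi_1 = gamma(1):
  phi_hat_1 = gamma(1) / gamma(0) = 5.8518 / 7.541 = 0.7760.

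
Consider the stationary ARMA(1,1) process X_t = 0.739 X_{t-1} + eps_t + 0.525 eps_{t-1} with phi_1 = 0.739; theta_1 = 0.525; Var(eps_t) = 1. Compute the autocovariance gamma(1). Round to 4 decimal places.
\gamma(1) = 3.8653

Multiply the model equation by X_{t-k} and take expectations. With theta_0 = psi_0 = 1 and psi_j the MA(infinity) weights, this gives
  gamma(k) - sum_i phi_i gamma(k-i) = c_k,
  c_k = sigma^2 * sum_{j=k..q} theta_j psi_{j-k}   (c_k = 0 for k > q),
using gamma(-m) = gamma(m).
psi-weights needed (psi_j = theta_j + sum_i phi_i psi_{j-i}):
  psi_1 = theta_1 + phi_1 = 0.525 + (0.739) = 1.264
Right-hand sides:
  c_0 = sigma^2 (1 + theta_1 psi_1) = 1 * (1 + (0.525)(1.264)) = 1 * 1.6636 = 1.6636
  c_1 = sigma^2 theta_1 = 1 * (0.525) = 0.525
  c_2 = 0
Equations for k = 0 and k = 1 (AR order 1):
  gamma(0) = phi_1 gamma(1) + c_0
  gamma(1) = phi_1 gamma(0) + c_1
Substituting the second into the first: gamma(0) (1 - phi_1^2) = c_0 + phi_1 c_1, so
  gamma(0) = (c_0 + phi_1 c_1) / (1 - phi_1^2) = (1.6636 + (0.739)(0.525)) / (1 - (0.739)^2) = 2.051575 / 0.453879 = 4.520092.
  gamma(1) = phi_1 gamma(0) + c_1 = (0.739)(4.520092) + (0.525) = 3.865348.
Therefore gamma(1) = 3.8653 (to 4 decimal places).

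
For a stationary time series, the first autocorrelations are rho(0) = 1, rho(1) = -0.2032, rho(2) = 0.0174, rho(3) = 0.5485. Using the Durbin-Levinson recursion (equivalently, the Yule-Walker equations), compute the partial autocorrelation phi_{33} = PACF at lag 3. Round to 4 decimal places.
\phi_{33} = 0.5710

The PACF at lag k is phi_{kk}, the last component of the solution
to the Yule-Walker system G_k phi = r_k where
  (G_k)_{ij} = rho(|i - j|), (r_k)_i = rho(i), i,j = 1..k.
Equivalently, Durbin-Levinson gives phi_{kk} iteratively:
  phi_{11} = rho(1)
  phi_{kk} = [rho(k) - sum_{j=1..k-1} phi_{k-1,j} rho(k-j)]
            / [1 - sum_{j=1..k-1} phi_{k-1,j} rho(j)],
  phi_{k,j} = phi_{k-1,j} - phi_{kk} phi_{k-1,k-j},  j = 1..k-1.
Step k = 1:
  phi_11 = rho(1) = -0.2032.
Step k = 2:
  phi_22 = [rho(2) - phi_11 rho(1)] / [1 - phi_11 rho(1)] = [0.0174 - (-0.2032)(-0.2032)] / [1 - (-0.2032)(-0.2032)]
         = -0.02389024 / 0.95870976 = -0.024919.
  Update: phi_21 = phi_11 - phi_22 phi_11 = -0.2032 - (-0.024919)(-0.2032) = -0.208264.
Step k = 3:
  phi_33 = [rho(3) - phi_21 rho(2) - phi_22 rho(1)] / [1 - phi_21 rho(1) - phi_22 rho(2)]
    numerator   = 0.5485 - (-0.208264)(0.0174) - (-0.024919)(-0.2032) = 0.54706021
    denominator = 1 - (-0.208264)(-0.2032) - (-0.024919)(0.0174) = 0.95811444
  phi_33 = 0.54706021 / 0.95811444 = 0.571.
Therefore phi_{33} = 0.5710.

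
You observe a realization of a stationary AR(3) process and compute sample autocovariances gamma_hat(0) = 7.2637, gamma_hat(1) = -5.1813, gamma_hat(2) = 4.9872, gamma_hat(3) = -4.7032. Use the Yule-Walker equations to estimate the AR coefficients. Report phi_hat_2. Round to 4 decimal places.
\hat\phi_{2} = 0.2800

The Yule-Walker equations for an AR(p) process read, in matrix form,
  Gamma_p phi = r_p,   with   (Gamma_p)_{ij} = gamma(|i - j|),
                       (r_p)_i = gamma(i),   i,j = 1..p.
Substitute the sample gammas (Toeplitz matrix and right-hand side of size 3):
  Gamma_p = [[7.2637, -5.1813, 4.9872], [-5.1813, 7.2637, -5.1813], [4.9872, -5.1813, 7.2637]]
  r_p     = [-5.1813, 4.9872, -4.7032]
Written out (R1..R3):
  (R1) 7.2637 phi_1 - 5.1813 phi_2 + 4.9872 phi_3 = -5.1813
  (R2) -5.1813 phi_1 + 7.2637 phi_2 - 5.1813 phi_3 = 4.9872
  (R3) 4.9872 phi_1 - 5.1813 phi_2 + 7.2637 phi_3 = -4.7032
Gaussian elimination:
  R2 <- R2 - (-5.1813/7.2637) R1 = R2 - (-0.713314) R1:  3.567805 phi_2 - 1.62386 phi_3 = 1.291305
  R3 <- R3 - (4.9872/7.2637) R1 = R3 - (0.686592) R1:  -1.62386 phi_2 + 3.839527 phi_3 = -1.14576
  R3 <- R3 - (-1.62386/3.567805) R2 = R3 - (-0.455142) R2:  3.10044 phi_3 = -0.558032
Back-substitution:
  phi_hat_3 = -0.558032 / 3.10044 = -0.179985
  phi_hat_2 = (1.291305 - (-1.62386)(-0.179985)) / 3.567805 = 0.280014
  phi_hat_1 = (-5.1813 - (-5.1813)(0.280014) - (4.9872)(-0.179985)) / 7.2637 = -0.39
So phi_hat = [-0.3900, 0.2800, -0.1800].
Therefore phi_hat_2 = 0.2800.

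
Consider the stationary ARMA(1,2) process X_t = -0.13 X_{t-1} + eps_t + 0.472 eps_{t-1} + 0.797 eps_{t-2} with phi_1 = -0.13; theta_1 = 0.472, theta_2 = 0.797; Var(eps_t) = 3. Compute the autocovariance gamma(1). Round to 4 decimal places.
\gamma(1) = 1.5734

Multiply the model equation by X_{t-k} and take expectations. With theta_0 = psi_0 = 1 and psi_j the MA(infinity) weights, this gives
  gamma(k) - sum_i phi_i gamma(k-i) = c_k,
  c_k = sigma^2 * sum_{j=k..q} theta_j psi_{j-k}   (c_k = 0 for k > q),
using gamma(-m) = gamma(m).
psi-weights needed (psi_j = theta_j + sum_i phi_i psi_{j-i}):
  psi_1 = theta_1 + phi_1 = 0.472 + (-0.13) = 0.342
  psi_2 = theta_2 + phi_1 psi_1 = 0.797 + (-0.13)(0.342) = 0.75254
Right-hand sides:
  c_0 = sigma^2 (1 + theta_1 psi_1 + theta_2 psi_2) = 3 * (1 + (0.472)(0.342) + (0.797)(0.75254)) = 3 * 1.761198 = 5.283595
  c_1 = sigma^2 (theta_1 + theta_2 psi_1) = 3 * (0.472 + (0.797)(0.342)) = 2.233722
  c_2 = sigma^2 theta_2 = 3 * (0.797) = 2.391
Equations for k = 0 and k = 1 (AR order 1):
  gamma(0) = phi_1 gamma(1) + c_0
  gamma(1) = phi_1 gamma(0) + c_1
Substituting the second into the first: gamma(0) (1 - phi_1^2) = c_0 + phi_1 c_1, so
  gamma(0) = (c_0 + phi_1 c_1) / (1 - phi_1^2) = (5.283595 + (-0.13)(2.233722)) / (1 - (-0.13)^2) = 4.993211 / 0.9831 = 5.079047.
  gamma(1) = phi_1 gamma(0) + c_1 = (-0.13)(5.079047) + (2.233722) = 1.573446.
Therefore gamma(1) = 1.5734 (to 4 decimal places).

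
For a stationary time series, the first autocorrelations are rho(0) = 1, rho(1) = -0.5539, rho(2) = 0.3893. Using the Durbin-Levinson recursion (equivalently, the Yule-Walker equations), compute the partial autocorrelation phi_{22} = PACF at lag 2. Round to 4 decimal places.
\phi_{22} = 0.1190

The PACF at lag k is phi_{kk}, the last component of the solution
to the Yule-Walker system G_k phi = r_k where
  (G_k)_{ij} = rho(|i - j|), (r_k)_i = rho(i), i,j = 1..k.
Equivalently, Durbin-Levinson gives phi_{kk} iteratively:
  phi_{11} = rho(1)
  phi_{kk} = [rho(k) - sum_{j=1..k-1} phi_{k-1,j} rho(k-j)]
            / [1 - sum_{j=1..k-1} phi_{k-1,j} rho(j)],
  phi_{k,j} = phi_{k-1,j} - phi_{kk} phi_{k-1,k-j},  j = 1..k-1.
Step k = 1:
  phi_11 = rho(1) = -0.5539.
Step k = 2:
  phi_22 = [rho(2) - phi_11 rho(1)] / [1 - phi_11 rho(1)] = [0.3893 - (-0.5539)(-0.5539)] / [1 - (-0.5539)(-0.5539)]
         = 0.08249479 / 0.69319479 = 0.119.
Therefore phi_{22} = 0.1190.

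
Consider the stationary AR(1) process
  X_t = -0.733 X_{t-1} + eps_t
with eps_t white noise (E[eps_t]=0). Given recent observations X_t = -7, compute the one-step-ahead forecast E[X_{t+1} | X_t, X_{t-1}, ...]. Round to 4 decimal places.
E[X_{t+1} \mid \mathcal F_t] = 5.1310

For an AR(p) model X_t = c + sum_i phi_i X_{t-i} + eps_t, the
one-step-ahead conditional mean is
  E[X_{t+1} | X_t, ...] = c + sum_i phi_i X_{t+1-i}.
Substitute known values:
  E[X_{t+1} | ...] = (-0.733) * (-7)
                   = 5.1310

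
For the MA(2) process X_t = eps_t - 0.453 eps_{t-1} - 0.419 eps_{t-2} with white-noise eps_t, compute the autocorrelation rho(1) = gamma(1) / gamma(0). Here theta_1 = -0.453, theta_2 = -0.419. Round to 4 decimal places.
\rho(1) = -0.1906

For an MA(q) process with theta_0 = 1, the autocovariance is
  gamma(k) = sigma^2 * sum_{i=0..q-k} theta_i * theta_{i+k},
and rho(k) = gamma(k) / gamma(0). Sigma^2 cancels.
  numerator   = (1)*(-0.453) + (-0.453)*(-0.419) = -0.263193.
  denominator = (1)^2 + (-0.453)^2 + (-0.419)^2 = 1.38077.
  rho(1) = -0.263193 / 1.38077 = -0.1906.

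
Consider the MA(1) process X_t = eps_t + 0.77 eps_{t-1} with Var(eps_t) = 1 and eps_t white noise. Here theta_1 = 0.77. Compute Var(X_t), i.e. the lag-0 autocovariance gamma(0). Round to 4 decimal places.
\gamma(0) = 1.5929

For an MA(q) process X_t = eps_t + sum_i theta_i eps_{t-i} with
Var(eps_t) = sigma^2, the variance is
  gamma(0) = sigma^2 * (1 + sum_i theta_i^2).
  sum_i theta_i^2 = (0.77)^2 = 0.5929.
  gamma(0) = 1 * (1 + 0.5929) = 1 * 1.5929 = 1.5929.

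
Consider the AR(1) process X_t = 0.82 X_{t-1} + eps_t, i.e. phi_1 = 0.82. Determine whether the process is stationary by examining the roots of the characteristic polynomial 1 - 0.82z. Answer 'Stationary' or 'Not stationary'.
\text{Stationary}

The AR(p) characteristic polynomial is P(z) = 1 - 0.82z.
Stationarity requires all roots to lie outside the unit circle, i.e. |z| > 1 for every root.
This is linear in z: 1 + (-0.82) z = 0  =>  z = -1/(-0.82) = 1.219512,  |z| = 1.219512.
Moduli of all roots: 1.2195.
All moduli strictly greater than 1? Yes.
Verdict: Stationary.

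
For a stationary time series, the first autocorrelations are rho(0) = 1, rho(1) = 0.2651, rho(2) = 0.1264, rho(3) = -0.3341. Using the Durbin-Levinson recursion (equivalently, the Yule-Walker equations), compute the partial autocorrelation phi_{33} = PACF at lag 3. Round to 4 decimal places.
\phi_{33} = -0.4119

The PACF at lag k is phi_{kk}, the last component of the solution
to the Yule-Walker system G_k phi = r_k where
  (G_k)_{ij} = rho(|i - j|), (r_k)_i = rho(i), i,j = 1..k.
Equivalently, Durbin-Levinson gives phi_{kk} iteratively:
  phi_{11} = rho(1)
  phi_{kk} = [rho(k) - sum_{j=1..k-1} phi_{k-1,j} rho(k-j)]
            / [1 - sum_{j=1..k-1} phi_{k-1,j} rho(j)],
  phi_{k,j} = phi_{k-1,j} - phi_{kk} phi_{k-1,k-j},  j = 1..k-1.
Step k = 1:
  phi_11 = rho(1) = 0.2651.
Step k = 2:
  phi_22 = [rho(2) - phi_11 rho(1)] / [1 - phi_11 rho(1)] = [0.1264 - (0.2651)(0.2651)] / [1 - (0.2651)(0.2651)]
         = 0.05612199 / 0.92972199 = 0.060364.
  Update: phi_21 = phi_11 - phi_22 phi_11 = 0.2651 - (0.060364)(0.2651) = 0.249097.
Step k = 3:
  phi_33 = [rho(3) - phi_21 rho(2) - phi_22 rho(1)] / [1 - phi_21 rho(1) - phi_22 rho(2)]
    numerator   = -0.3341 - (0.249097)(0.1264) - (0.060364)(0.2651) = -0.38158848
    denominator = 1 - (0.249097)(0.2651) - (0.060364)(0.1264) = 0.92633423
  phi_33 = -0.38158848 / 0.92633423 = -0.4119.
Therefore phi_{33} = -0.4119.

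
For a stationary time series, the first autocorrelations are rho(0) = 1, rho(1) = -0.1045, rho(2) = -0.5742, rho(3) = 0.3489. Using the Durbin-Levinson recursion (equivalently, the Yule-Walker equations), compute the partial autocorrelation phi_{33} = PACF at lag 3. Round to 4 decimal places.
\phi_{33} = 0.2980

The PACF at lag k is phi_{kk}, the last component of the solution
to the Yule-Walker system G_k phi = r_k where
  (G_k)_{ij} = rho(|i - j|), (r_k)_i = rho(i), i,j = 1..k.
Equivalently, Durbin-Levinson gives phi_{kk} iteratively:
  phi_{11} = rho(1)
  phi_{kk} = [rho(k) - sum_{j=1..k-1} phi_{k-1,j} rho(k-j)]
            / [1 - sum_{j=1..k-1} phi_{k-1,j} rho(j)],
  phi_{k,j} = phi_{k-1,j} - phi_{kk} phi_{k-1,k-j},  j = 1..k-1.
Step k = 1:
  phi_11 = rho(1) = -0.1045.
Step k = 2:
  phi_22 = [rho(2) - phi_11 rho(1)] / [1 - phi_11 rho(1)] = [-0.5742 - (-0.1045)(-0.1045)] / [1 - (-0.1045)(-0.1045)]
         = -0.58512025 / 0.98907975 = -0.59158.
  Update: phi_21 = phi_11 - phi_22 phi_11 = -0.1045 - (-0.59158)(-0.1045) = -0.16632.
Step k = 3:
  phi_33 = [rho(3) - phi_21 rho(2) - phi_22 rho(1)] / [1 - phi_21 rho(1) - phi_22 rho(2)]
    numerator   = 0.3489 - (-0.16632)(-0.5742) - (-0.59158)(-0.1045) = 0.19157881
    denominator = 1 - (-0.16632)(-0.1045) - (-0.59158)(-0.5742) = 0.64293405
  phi_33 = 0.19157881 / 0.64293405 = 0.298.
Therefore phi_{33} = 0.2980.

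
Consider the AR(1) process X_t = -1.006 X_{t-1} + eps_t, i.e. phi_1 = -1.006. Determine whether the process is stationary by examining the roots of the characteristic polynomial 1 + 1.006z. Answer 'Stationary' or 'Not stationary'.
\text{Not stationary}

The AR(p) characteristic polynomial is P(z) = 1 + 1.006z.
Stationarity requires all roots to lie outside the unit circle, i.e. |z| > 1 for every root.
This is linear in z: 1 + (1.006) z = 0  =>  z = -1/(1.006) = -0.994036,  |z| = 0.994036.
Moduli of all roots: 0.9940.
All moduli strictly greater than 1? No.
Verdict: Not stationary.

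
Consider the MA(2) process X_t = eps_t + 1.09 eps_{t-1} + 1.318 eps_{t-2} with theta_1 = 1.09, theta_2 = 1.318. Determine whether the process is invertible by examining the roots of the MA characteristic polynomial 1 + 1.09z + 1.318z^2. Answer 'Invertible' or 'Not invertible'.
\text{Not invertible}

The MA(q) characteristic polynomial is P(z) = 1 + 1.09z + 1.318z^2.
Invertibility requires all roots to lie outside the unit circle, i.e. |z| > 1 for every root.
Set 1 + (1.09) z + (1.318) z^2 = 0, i.e. a z^2 + b z + c = 0 with a = 1.318, b = 1.09, c = 1.
Discriminant D = b^2 - 4ac = (1.09)^2 - 4*(1.318)*1 = 1.1881 - (5.272) = -4.0839.
D < 0, so the roots are the complex-conjugate pair z = (-b +/- i sqrt(-D)) / (2a) = -0.4135 +/- 0.7666i.
For a conjugate pair |z|^2 = z * conj(z) = (product of roots) = c/a = 1/(1.318) = 0.758725, so |z| = sqrt(0.758725) = 0.871 for both roots.
Moduli of all roots: 0.8710, 0.8710.
All moduli strictly greater than 1? No.
Verdict: Not invertible.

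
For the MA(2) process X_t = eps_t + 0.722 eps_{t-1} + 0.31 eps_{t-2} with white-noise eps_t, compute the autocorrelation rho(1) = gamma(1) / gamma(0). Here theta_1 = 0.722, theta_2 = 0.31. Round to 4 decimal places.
\rho(1) = 0.5848

For an MA(q) process with theta_0 = 1, the autocovariance is
  gamma(k) = sigma^2 * sum_{i=0..q-k} theta_i * theta_{i+k},
and rho(k) = gamma(k) / gamma(0). Sigma^2 cancels.
  numerator   = (1)*(0.722) + (0.722)*(0.31) = 0.94582.
  denominator = (1)^2 + (0.722)^2 + (0.31)^2 = 1.617384.
  rho(1) = 0.94582 / 1.617384 = 0.5848.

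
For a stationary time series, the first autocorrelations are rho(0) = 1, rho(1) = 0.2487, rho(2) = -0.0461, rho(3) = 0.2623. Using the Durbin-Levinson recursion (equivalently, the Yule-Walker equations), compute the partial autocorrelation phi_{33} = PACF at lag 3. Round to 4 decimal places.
\phi_{33} = 0.3281

The PACF at lag k is phi_{kk}, the last component of the solution
to the Yule-Walker system G_k phi = r_k where
  (G_k)_{ij} = rho(|i - j|), (r_k)_i = rho(i), i,j = 1..k.
Equivalently, Durbin-Levinson gives phi_{kk} iteratively:
  phi_{11} = rho(1)
  phi_{kk} = [rho(k) - sum_{j=1..k-1} phi_{k-1,j} rho(k-j)]
            / [1 - sum_{j=1..k-1} phi_{k-1,j} rho(j)],
  phi_{k,j} = phi_{k-1,j} - phi_{kk} phi_{k-1,k-j},  j = 1..k-1.
Step k = 1:
  phi_11 = rho(1) = 0.2487.
Step k = 2:
  phi_22 = [rho(2) - phi_11 rho(1)] / [1 - phi_11 rho(1)] = [-0.0461 - (0.2487)(0.2487)] / [1 - (0.2487)(0.2487)]
         = -0.10795169 / 0.93814831 = -0.115069.
  Update: phi_21 = phi_11 - phi_22 phi_11 = 0.2487 - (-0.115069)(0.2487) = 0.277318.
Step k = 3:
  phi_33 = [rho(3) - phi_21 rho(2) - phi_22 rho(1)] / [1 - phi_21 rho(1) - phi_22 rho(2)]
    numerator   = 0.2623 - (0.277318)(-0.0461) - (-0.115069)(0.2487) = 0.30370198
    denominator = 1 - (0.277318)(0.2487) - (-0.115069)(-0.0461) = 0.92572643
  phi_33 = 0.30370198 / 0.92572643 = 0.3281.
Therefore phi_{33} = 0.3281.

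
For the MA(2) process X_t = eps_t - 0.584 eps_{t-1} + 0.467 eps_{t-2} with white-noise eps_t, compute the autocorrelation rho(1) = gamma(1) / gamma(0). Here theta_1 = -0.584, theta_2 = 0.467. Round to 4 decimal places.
\rho(1) = -0.5495

For an MA(q) process with theta_0 = 1, the autocovariance is
  gamma(k) = sigma^2 * sum_{i=0..q-k} theta_i * theta_{i+k},
and rho(k) = gamma(k) / gamma(0). Sigma^2 cancels.
  numerator   = (1)*(-0.584) + (-0.584)*(0.467) = -0.856728.
  denominator = (1)^2 + (-0.584)^2 + (0.467)^2 = 1.559145.
  rho(1) = -0.856728 / 1.559145 = -0.5495.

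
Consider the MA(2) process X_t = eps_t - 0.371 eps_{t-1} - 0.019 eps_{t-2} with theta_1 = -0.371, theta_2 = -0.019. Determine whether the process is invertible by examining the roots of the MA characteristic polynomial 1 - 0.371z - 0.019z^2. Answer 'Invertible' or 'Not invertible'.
\text{Invertible}

The MA(q) characteristic polynomial is P(z) = 1 - 0.371z - 0.019z^2.
Invertibility requires all roots to lie outside the unit circle, i.e. |z| > 1 for every root.
Set 1 + (-0.371) z + (-0.019) z^2 = 0, i.e. a z^2 + b z + c = 0 with a = -0.019, b = -0.371, c = 1.
Discriminant D = b^2 - 4ac = (-0.371)^2 - 4*(-0.019)*1 = 0.137641 - (-0.076) = 0.213641.
D >= 0, so the roots are real: z = (-b +/- sqrt(D)) / (2a) = (0.371 +/- 0.462213) / (-0.038).
  z_1 = (0.371 + 0.462213) / (-0.038) = -21.9267,   |z_1| = 21.9267.
  z_2 = (0.371 - 0.462213) / (-0.038) = 2.4003,   |z_2| = 2.4003.
Moduli of all roots: 21.9267, 2.4003.
All moduli strictly greater than 1? Yes.
Verdict: Invertible.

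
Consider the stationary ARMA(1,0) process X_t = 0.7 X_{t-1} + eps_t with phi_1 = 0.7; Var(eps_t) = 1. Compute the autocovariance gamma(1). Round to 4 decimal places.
\gamma(1) = 1.3725

Multiply the model equation by X_{t-k} and take expectations. With theta_0 = psi_0 = 1 and psi_j the MA(infinity) weights, this gives
  gamma(k) - sum_i phi_i gamma(k-i) = c_k,
  c_k = sigma^2 * sum_{j=k..q} theta_j psi_{j-k}   (c_k = 0 for k > q),
using gamma(-m) = gamma(m).
Pure AR (q = 0): c_0 = sigma^2 = 1, c_k = 0 for k >= 1.
Equations for k = 0 and k = 1 (AR order 1):
  gamma(0) = phi_1 gamma(1) + c_0
  gamma(1) = phi_1 gamma(0) + c_1
Substituting the second into the first: gamma(0) (1 - phi_1^2) = c_0 + phi_1 c_1, so
  gamma(0) = c_0 / (1 - phi_1^2) = 1 / (1 - (0.7)^2) = 1 / 0.51 = 1.960784.
  gamma(1) = phi_1 gamma(0) = (0.7)(1.960784) = 1.372549.
Therefore gamma(1) = 1.3725 (to 4 decimal places).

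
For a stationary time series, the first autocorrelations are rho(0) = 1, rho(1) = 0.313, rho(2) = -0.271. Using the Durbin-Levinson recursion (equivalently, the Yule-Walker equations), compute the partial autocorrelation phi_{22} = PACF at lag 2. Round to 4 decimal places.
\phi_{22} = -0.4090

The PACF at lag k is phi_{kk}, the last component of the solution
to the Yule-Walker system G_k phi = r_k where
  (G_k)_{ij} = rho(|i - j|), (r_k)_i = rho(i), i,j = 1..k.
Equivalently, Durbin-Levinson gives phi_{kk} iteratively:
  phi_{11} = rho(1)
  phi_{kk} = [rho(k) - sum_{j=1..k-1} phi_{k-1,j} rho(k-j)]
            / [1 - sum_{j=1..k-1} phi_{k-1,j} rho(j)],
  phi_{k,j} = phi_{k-1,j} - phi_{kk} phi_{k-1,k-j},  j = 1..k-1.
Step k = 1:
  phi_11 = rho(1) = 0.313.
Step k = 2:
  phi_22 = [rho(2) - phi_11 rho(1)] / [1 - phi_11 rho(1)] = [-0.271 - (0.313)(0.313)] / [1 - (0.313)(0.313)]
         = -0.368969 / 0.902031 = -0.409.
Therefore phi_{22} = -0.4090.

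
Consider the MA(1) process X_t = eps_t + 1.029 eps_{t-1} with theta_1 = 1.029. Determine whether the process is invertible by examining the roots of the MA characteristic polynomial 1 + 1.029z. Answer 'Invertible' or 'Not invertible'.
\text{Not invertible}

The MA(q) characteristic polynomial is P(z) = 1 + 1.029z.
Invertibility requires all roots to lie outside the unit circle, i.e. |z| > 1 for every root.
This is linear in z: 1 + (1.029) z = 0  =>  z = -1/(1.029) = -0.971817,  |z| = 0.971817.
Moduli of all roots: 0.9718.
All moduli strictly greater than 1? No.
Verdict: Not invertible.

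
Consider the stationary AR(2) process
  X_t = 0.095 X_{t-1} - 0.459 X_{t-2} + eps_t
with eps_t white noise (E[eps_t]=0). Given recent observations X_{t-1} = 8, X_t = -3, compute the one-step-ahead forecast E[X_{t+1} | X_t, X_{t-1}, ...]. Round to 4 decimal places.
E[X_{t+1} \mid \mathcal F_t] = -3.9570

For an AR(p) model X_t = c + sum_i phi_i X_{t-i} + eps_t, the
one-step-ahead conditional mean is
  E[X_{t+1} | X_t, ...] = c + sum_i phi_i X_{t+1-i}.
Substitute known values:
  E[X_{t+1} | ...] = (0.095) * (-3) + (-0.459) * (8)
                   = -3.9570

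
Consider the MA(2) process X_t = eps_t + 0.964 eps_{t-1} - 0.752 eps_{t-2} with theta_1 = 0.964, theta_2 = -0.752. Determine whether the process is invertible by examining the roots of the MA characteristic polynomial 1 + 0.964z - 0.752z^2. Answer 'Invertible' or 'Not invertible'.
\text{Not invertible}

The MA(q) characteristic polynomial is P(z) = 1 + 0.964z - 0.752z^2.
Invertibility requires all roots to lie outside the unit circle, i.e. |z| > 1 for every root.
Set 1 + (0.964) z + (-0.752) z^2 = 0, i.e. a z^2 + b z + c = 0 with a = -0.752, b = 0.964, c = 1.
Discriminant D = b^2 - 4ac = (0.964)^2 - 4*(-0.752)*1 = 0.929296 - (-3.008) = 3.937296.
D >= 0, so the roots are real: z = (-b +/- sqrt(D)) / (2a) = (-0.964 +/- 1.984262) / (-1.504).
  z_1 = (-0.964 + 1.984262) / (-1.504) = -0.6784,   |z_1| = 0.6784.
  z_2 = (-0.964 - 1.984262) / (-1.504) = 1.9603,   |z_2| = 1.9603.
Moduli of all roots: 0.6784, 1.9603.
All moduli strictly greater than 1? No.
Verdict: Not invertible.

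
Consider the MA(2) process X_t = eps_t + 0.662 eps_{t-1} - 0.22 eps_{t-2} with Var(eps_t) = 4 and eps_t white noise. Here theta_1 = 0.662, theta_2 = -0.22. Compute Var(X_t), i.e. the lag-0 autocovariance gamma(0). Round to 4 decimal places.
\gamma(0) = 5.9466

For an MA(q) process X_t = eps_t + sum_i theta_i eps_{t-i} with
Var(eps_t) = sigma^2, the variance is
  gamma(0) = sigma^2 * (1 + sum_i theta_i^2).
  sum_i theta_i^2 = (0.662)^2 + (-0.22)^2 = 0.438244 + 0.0484 = 0.486644.
  gamma(0) = 4 * (1 + 0.486644) = 4 * 1.486644 = 5.946576, which rounds to 5.9466.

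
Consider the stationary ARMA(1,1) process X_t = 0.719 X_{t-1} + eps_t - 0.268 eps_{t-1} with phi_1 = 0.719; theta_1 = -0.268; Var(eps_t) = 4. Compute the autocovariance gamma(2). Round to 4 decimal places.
\gamma(2) = 2.1678

Multiply the model equation by X_{t-k} and take expectations. With theta_0 = psi_0 = 1 and psi_j the MA(infinity) weights, this gives
  gamma(k) - sum_i phi_i gamma(k-i) = c_k,
  c_k = sigma^2 * sum_{j=k..q} theta_j psi_{j-k}   (c_k = 0 for k > q),
using gamma(-m) = gamma(m).
psi-weights needed (psi_j = theta_j + sum_i phi_i psi_{j-i}):
  psi_1 = theta_1 + phi_1 = -0.268 + (0.719) = 0.451
Right-hand sides:
  c_0 = sigma^2 (1 + theta_1 psi_1) = 4 * (1 + (-0.268)(0.451)) = 4 * 0.879132 = 3.516528
  c_1 = sigma^2 theta_1 = 4 * (-0.268) = -1.072
  c_2 = 0
Equations for k = 0 and k = 1 (AR order 1):
  gamma(0) = phi_1 gamma(1) + c_0
  gamma(1) = phi_1 gamma(0) + c_1
Substituting the second into the first: gamma(0) (1 - phi_1^2) = c_0 + phi_1 c_1, so
  gamma(0) = (c_0 + phi_1 c_1) / (1 - phi_1^2) = (3.516528 + (0.719)(-1.072)) / (1 - (0.719)^2) = 2.74576 / 0.483039 = 5.684344.
  gamma(1) = phi_1 gamma(0) + c_1 = (0.719)(5.684344) + (-1.072) = 3.015044.
For k = 2 (> q): gamma(2) = phi_1 gamma(1) = (0.719)(3.015044) = 2.167816.
Therefore gamma(2) = 2.1678 (to 4 decimal places).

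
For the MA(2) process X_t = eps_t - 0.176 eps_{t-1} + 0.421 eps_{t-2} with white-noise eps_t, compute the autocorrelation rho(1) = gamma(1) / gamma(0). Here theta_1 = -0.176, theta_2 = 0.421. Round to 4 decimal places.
\rho(1) = -0.2070

For an MA(q) process with theta_0 = 1, the autocovariance is
  gamma(k) = sigma^2 * sum_{i=0..q-k} theta_i * theta_{i+k},
and rho(k) = gamma(k) / gamma(0). Sigma^2 cancels.
  numerator   = (1)*(-0.176) + (-0.176)*(0.421) = -0.250096.
  denominator = (1)^2 + (-0.176)^2 + (0.421)^2 = 1.208217.
  rho(1) = -0.250096 / 1.208217 = -0.2070.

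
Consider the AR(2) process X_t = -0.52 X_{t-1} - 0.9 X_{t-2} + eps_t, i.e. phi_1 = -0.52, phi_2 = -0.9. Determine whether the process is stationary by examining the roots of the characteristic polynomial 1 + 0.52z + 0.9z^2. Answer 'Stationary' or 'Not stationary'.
\text{Stationary}

The AR(p) characteristic polynomial is P(z) = 1 + 0.52z + 0.9z^2.
Stationarity requires all roots to lie outside the unit circle, i.e. |z| > 1 for every root.
Set 1 + (0.52) z + (0.9) z^2 = 0, i.e. a z^2 + b z + c = 0 with a = 0.9, b = 0.52, c = 1.
Discriminant D = b^2 - 4ac = (0.52)^2 - 4*(0.9)*1 = 0.2704 - (3.6) = -3.3296.
D < 0, so the roots are the complex-conjugate pair z = (-b +/- i sqrt(-D)) / (2a) = -0.2889 +/- 1.0137i.
For a conjugate pair |z|^2 = z * conj(z) = (product of roots) = c/a = 1/(0.9) = 1.111111, so |z| = sqrt(1.111111) = 1.0541 for both roots.
Moduli of all roots: 1.0541, 1.0541.
All moduli strictly greater than 1? Yes.
Verdict: Stationary.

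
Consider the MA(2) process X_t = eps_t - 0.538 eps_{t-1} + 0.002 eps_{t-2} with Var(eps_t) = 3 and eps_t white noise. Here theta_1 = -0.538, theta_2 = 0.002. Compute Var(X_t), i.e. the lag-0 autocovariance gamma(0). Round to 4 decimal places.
\gamma(0) = 3.8683

For an MA(q) process X_t = eps_t + sum_i theta_i eps_{t-i} with
Var(eps_t) = sigma^2, the variance is
  gamma(0) = sigma^2 * (1 + sum_i theta_i^2).
  sum_i theta_i^2 = (-0.538)^2 + (0.002)^2 = 0.289444 + 0.000004 = 0.289448.
  gamma(0) = 3 * (1 + 0.289448) = 3 * 1.289448 = 3.868344, which rounds to 3.8683.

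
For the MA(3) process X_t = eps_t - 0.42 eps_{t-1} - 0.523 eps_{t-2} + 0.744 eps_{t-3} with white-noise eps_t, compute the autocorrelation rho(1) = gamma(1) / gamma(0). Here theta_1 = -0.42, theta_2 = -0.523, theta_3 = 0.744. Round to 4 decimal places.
\rho(1) = -0.2942

For an MA(q) process with theta_0 = 1, the autocovariance is
  gamma(k) = sigma^2 * sum_{i=0..q-k} theta_i * theta_{i+k},
and rho(k) = gamma(k) / gamma(0). Sigma^2 cancels.
  numerator   = (1)*(-0.42) + (-0.42)*(-0.523) + (-0.523)*(0.744) = -0.589452.
  denominator = (1)^2 + (-0.42)^2 + (-0.523)^2 + (0.744)^2 = 2.003465.
  rho(1) = -0.589452 / 2.003465 = -0.2942.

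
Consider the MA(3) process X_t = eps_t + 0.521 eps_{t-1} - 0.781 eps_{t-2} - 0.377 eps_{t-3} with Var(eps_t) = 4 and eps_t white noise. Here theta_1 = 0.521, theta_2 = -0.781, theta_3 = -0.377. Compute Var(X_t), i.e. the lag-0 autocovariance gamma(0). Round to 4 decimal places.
\gamma(0) = 8.0941

For an MA(q) process X_t = eps_t + sum_i theta_i eps_{t-i} with
Var(eps_t) = sigma^2, the variance is
  gamma(0) = sigma^2 * (1 + sum_i theta_i^2).
  sum_i theta_i^2 = (0.521)^2 + (-0.781)^2 + (-0.377)^2 = 0.271441 + 0.609961 + 0.142129 = 1.023531.
  gamma(0) = 4 * (1 + 1.023531) = 4 * 2.023531 = 8.094124, which rounds to 8.0941.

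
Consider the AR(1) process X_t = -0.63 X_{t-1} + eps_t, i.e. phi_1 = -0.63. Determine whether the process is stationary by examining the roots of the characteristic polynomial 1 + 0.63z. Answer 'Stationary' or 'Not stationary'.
\text{Stationary}

The AR(p) characteristic polynomial is P(z) = 1 + 0.63z.
Stationarity requires all roots to lie outside the unit circle, i.e. |z| > 1 for every root.
This is linear in z: 1 + (0.63) z = 0  =>  z = -1/(0.63) = -1.587302,  |z| = 1.587302.
Moduli of all roots: 1.5873.
All moduli strictly greater than 1? Yes.
Verdict: Stationary.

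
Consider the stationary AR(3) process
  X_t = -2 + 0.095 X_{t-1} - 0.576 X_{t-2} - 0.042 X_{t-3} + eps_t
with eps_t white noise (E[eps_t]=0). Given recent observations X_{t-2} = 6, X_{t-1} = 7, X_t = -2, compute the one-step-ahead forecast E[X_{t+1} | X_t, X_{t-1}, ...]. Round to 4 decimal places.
E[X_{t+1} \mid \mathcal F_t] = -6.4740

For an AR(p) model X_t = c + sum_i phi_i X_{t-i} + eps_t, the
one-step-ahead conditional mean is
  E[X_{t+1} | X_t, ...] = c + sum_i phi_i X_{t+1-i}.
Substitute known values:
  E[X_{t+1} | ...] = -2 + (0.095) * (-2) + (-0.576) * (7) + (-0.042) * (6)
                   = -6.4740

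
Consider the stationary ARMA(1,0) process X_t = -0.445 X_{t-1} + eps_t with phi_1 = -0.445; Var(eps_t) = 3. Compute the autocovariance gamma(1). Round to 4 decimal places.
\gamma(1) = -1.6646

Multiply the model equation by X_{t-k} and take expectations. With theta_0 = psi_0 = 1 and psi_j the MA(infinity) weights, this gives
  gamma(k) - sum_i phi_i gamma(k-i) = c_k,
  c_k = sigma^2 * sum_{j=k..q} theta_j psi_{j-k}   (c_k = 0 for k > q),
using gamma(-m) = gamma(m).
Pure AR (q = 0): c_0 = sigma^2 = 3, c_k = 0 for k >= 1.
Equations for k = 0 and k = 1 (AR order 1):
  gamma(0) = phi_1 gamma(1) + c_0
  gamma(1) = phi_1 gamma(0) + c_1
Substituting the second into the first: gamma(0) (1 - phi_1^2) = c_0 + phi_1 c_1, so
  gamma(0) = c_0 / (1 - phi_1^2) = 3 / (1 - (-0.445)^2) = 3 / 0.801975 = 3.740765.
  gamma(1) = phi_1 gamma(0) = (-0.445)(3.740765) = -1.66464.
Therefore gamma(1) = -1.6646 (to 4 decimal places).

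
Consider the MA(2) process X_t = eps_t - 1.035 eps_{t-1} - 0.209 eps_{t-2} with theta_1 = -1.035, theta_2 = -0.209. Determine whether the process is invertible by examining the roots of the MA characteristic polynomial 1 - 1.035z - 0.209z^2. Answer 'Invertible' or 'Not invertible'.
\text{Not invertible}

The MA(q) characteristic polynomial is P(z) = 1 - 1.035z - 0.209z^2.
Invertibility requires all roots to lie outside the unit circle, i.e. |z| > 1 for every root.
Set 1 + (-1.035) z + (-0.209) z^2 = 0, i.e. a z^2 + b z + c = 0 with a = -0.209, b = -1.035, c = 1.
Discriminant D = b^2 - 4ac = (-1.035)^2 - 4*(-0.209)*1 = 1.071225 - (-0.836) = 1.907225.
D >= 0, so the roots are real: z = (-b +/- sqrt(D)) / (2a) = (1.035 +/- 1.381023) / (-0.418).
  z_1 = (1.035 + 1.381023) / (-0.418) = -5.78,   |z_1| = 5.78.
  z_2 = (1.035 - 1.381023) / (-0.418) = 0.8278,   |z_2| = 0.8278.
Moduli of all roots: 5.7800, 0.8278.
All moduli strictly greater than 1? No.
Verdict: Not invertible.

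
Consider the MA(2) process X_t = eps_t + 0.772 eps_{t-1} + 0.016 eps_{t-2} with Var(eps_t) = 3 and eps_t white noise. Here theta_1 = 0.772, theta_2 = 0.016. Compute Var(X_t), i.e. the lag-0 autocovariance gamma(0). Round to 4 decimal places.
\gamma(0) = 4.7887

For an MA(q) process X_t = eps_t + sum_i theta_i eps_{t-i} with
Var(eps_t) = sigma^2, the variance is
  gamma(0) = sigma^2 * (1 + sum_i theta_i^2).
  sum_i theta_i^2 = (0.772)^2 + (0.016)^2 = 0.595984 + 0.000256 = 0.59624.
  gamma(0) = 3 * (1 + 0.59624) = 3 * 1.59624 = 4.78872, which rounds to 4.7887.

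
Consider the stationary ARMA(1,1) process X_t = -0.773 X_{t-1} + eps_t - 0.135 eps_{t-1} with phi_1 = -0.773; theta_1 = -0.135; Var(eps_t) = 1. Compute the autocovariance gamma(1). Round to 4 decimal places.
\gamma(1) = -2.4915

Multiply the model equation by X_{t-k} and take expectations. With theta_0 = psi_0 = 1 and psi_j the MA(infinity) weights, this gives
  gamma(k) - sum_i phi_i gamma(k-i) = c_k,
  c_k = sigma^2 * sum_{j=k..q} theta_j psi_{j-k}   (c_k = 0 for k > q),
using gamma(-m) = gamma(m).
psi-weights needed (psi_j = theta_j + sum_i phi_i psi_{j-i}):
  psi_1 = theta_1 + phi_1 = -0.135 + (-0.773) = -0.908
Right-hand sides:
  c_0 = sigma^2 (1 + theta_1 psi_1) = 1 * (1 + (-0.135)(-0.908)) = 1 * 1.12258 = 1.12258
  c_1 = sigma^2 theta_1 = 1 * (-0.135) = -0.135
  c_2 = 0
Equations for k = 0 and k = 1 (AR order 1):
  gamma(0) = phi_1 gamma(1) + c_0
  gamma(1) = phi_1 gamma(0) + c_1
Substituting the second into the first: gamma(0) (1 - phi_1^2) = c_0 + phi_1 c_1, so
  gamma(0) = (c_0 + phi_1 c_1) / (1 - phi_1^2) = (1.12258 + (-0.773)(-0.135)) / (1 - (-0.773)^2) = 1.226935 / 0.402471 = 3.048505.
  gamma(1) = phi_1 gamma(0) + c_1 = (-0.773)(3.048505) + (-0.135) = -2.491495.
Therefore gamma(1) = -2.4915 (to 4 decimal places).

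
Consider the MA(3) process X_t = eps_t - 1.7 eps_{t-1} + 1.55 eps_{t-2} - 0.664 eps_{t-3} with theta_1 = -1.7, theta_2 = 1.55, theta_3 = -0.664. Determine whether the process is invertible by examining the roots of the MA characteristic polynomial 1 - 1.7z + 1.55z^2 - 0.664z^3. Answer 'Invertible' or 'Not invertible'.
\text{Invertible}

The MA(q) characteristic polynomial is P(z) = 1 - 1.7z + 1.55z^2 - 0.664z^3.
Invertibility requires all roots to lie outside the unit circle, i.e. |z| > 1 for every root.
Degree 3: look for a simple real root z0 first, then factor out (1 - z/z0) and solve the remaining quadratic.
Testing z0 = 1.25: P(1.25) = 1 + (-1.7)(1.25) + (1.55)(1.25)^2 + (-0.664)(1.25)^3
  = 1 + (-2.125) + (2.421875) + (-1.296875) = 0.  So z_0 = 1.25 is a root, |z_0| = 1.25.
Divide out the factor (1 - 0.8 z) = (1 - z/z0) (since 1/z0 = 0.8):
  P(z) = (1 - 0.8 z)(1 + (-0.9) z + (0.83) z^2)
  [check: z-coef -0.9 - (0.8) = -1.7; z^2-coef 0.83 - (0.8)(-0.9) = 1.55; z^3-coef -(0.8)(0.83) = -0.664.]
Remaining roots from the quadratic factor 1 + (-0.9) z + (0.83) z^2:
  Set 1 + (-0.9) z + (0.83) z^2 = 0, i.e. a z^2 + b z + c = 0 with a = 0.83, b = -0.9, c = 1.
  Discriminant D = b^2 - 4ac = (-0.9)^2 - 4*(0.83)*1 = 0.81 - (3.32) = -2.51.
  D < 0, so the roots are the complex-conjugate pair z = (-b +/- i sqrt(-D)) / (2a) = 0.5422 +/- 0.9544i.
  For a conjugate pair |z|^2 = z * conj(z) = (product of roots) = c/a = 1/(0.83) = 1.204819, so |z| = sqrt(1.204819) = 1.0976 for both roots.
Moduli of all roots: 1.2500, 1.0976, 1.0976.
All moduli strictly greater than 1? Yes.
Verdict: Invertible.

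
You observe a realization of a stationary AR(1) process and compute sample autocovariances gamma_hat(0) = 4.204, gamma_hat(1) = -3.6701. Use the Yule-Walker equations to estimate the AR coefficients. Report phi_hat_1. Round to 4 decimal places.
\hat\phi_{1} = -0.8730

The Yule-Walker equations for an AR(p) process read, in matrix form,
  Gamma_p phi = r_p,   with   (Gamma_p)_{ij} = gamma(|i - j|),
                       (r_p)_i = gamma(i),   i,j = 1..p.
Substitute the sample gammas (Toeplitz matrix and right-hand side of size 1):
  Gamma_p = [[4.204]]
  r_p     = [-3.6701]
With p = 1 this is the single equation gamma(0) phi_1 = gamma(1):
  phi_hat_1 = gamma(1) / gamma(0) = -3.6701 / 4.204 = -0.8730.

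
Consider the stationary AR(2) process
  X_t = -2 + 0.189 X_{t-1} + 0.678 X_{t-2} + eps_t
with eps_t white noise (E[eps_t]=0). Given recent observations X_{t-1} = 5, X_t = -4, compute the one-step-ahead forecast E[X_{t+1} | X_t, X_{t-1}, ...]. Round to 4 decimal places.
E[X_{t+1} \mid \mathcal F_t] = 0.6340

For an AR(p) model X_t = c + sum_i phi_i X_{t-i} + eps_t, the
one-step-ahead conditional mean is
  E[X_{t+1} | X_t, ...] = c + sum_i phi_i X_{t+1-i}.
Substitute known values:
  E[X_{t+1} | ...] = -2 + (0.189) * (-4) + (0.678) * (5)
                   = 0.6340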